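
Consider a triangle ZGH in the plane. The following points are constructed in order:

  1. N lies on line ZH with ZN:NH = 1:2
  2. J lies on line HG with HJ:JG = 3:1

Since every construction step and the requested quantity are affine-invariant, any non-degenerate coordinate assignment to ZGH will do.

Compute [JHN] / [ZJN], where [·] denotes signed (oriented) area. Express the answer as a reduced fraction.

Choose coordinates Z = (0, 0), G = (1, 0), H = (0, 1).
1. N lies on line ZH with ZN:NH = 1:2 ⇒ N = (0, 1/3)
2. J lies on line HG with HJ:JG = 3:1 ⇒ J = (3/4, 1/4)
2·[JHN] = 1/2, 2·[ZJN] = 1/4
[JHN]:[ZJN] = 1/2:1/4 = 2

[JHN]:[ZJN] = 2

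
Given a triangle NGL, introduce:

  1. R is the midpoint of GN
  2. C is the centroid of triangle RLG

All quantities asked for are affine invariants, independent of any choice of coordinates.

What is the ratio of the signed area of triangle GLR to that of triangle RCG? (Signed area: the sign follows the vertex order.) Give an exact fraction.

[GLR]:[RCG] = -3

Set N = (0, 0), G = (1, 0), L = (0, 1); any affine frame gives the same invariant.
1. R is the midpoint of GN ⇒ R = (1/2, 0)
2. C is the centroid of triangle RLG ⇒ C = (1/2, 1/3)
2·[GLR] = 1/2, 2·[RCG] = -1/6
[GLR]:[RCG] = 1/2:-1/6 = -3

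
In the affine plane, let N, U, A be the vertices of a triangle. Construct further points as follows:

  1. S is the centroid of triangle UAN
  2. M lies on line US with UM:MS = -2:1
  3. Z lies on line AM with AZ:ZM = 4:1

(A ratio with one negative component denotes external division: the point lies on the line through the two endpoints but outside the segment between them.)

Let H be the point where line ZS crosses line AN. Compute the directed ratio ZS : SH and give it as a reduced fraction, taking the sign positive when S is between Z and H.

ZS:SH = -9/5

Set N = (0, 0), U = (1, 0), A = (0, 1); any affine frame gives the same invariant.
1. S is the centroid of triangle UAN ⇒ S = (1/3, 1/3)
2. M lies on line US with UM:MS = -2:1 ⇒ M = (-1/3, 2/3)
3. Z lies on line AM with AZ:ZM = 4:1 ⇒ Z = (-4/15, 11/15)
line ZS meets AN at H = (0, 5/9)
S = Z + t·(H−Z) with t = 9/4, so ZS:SH = 9/4:-5/4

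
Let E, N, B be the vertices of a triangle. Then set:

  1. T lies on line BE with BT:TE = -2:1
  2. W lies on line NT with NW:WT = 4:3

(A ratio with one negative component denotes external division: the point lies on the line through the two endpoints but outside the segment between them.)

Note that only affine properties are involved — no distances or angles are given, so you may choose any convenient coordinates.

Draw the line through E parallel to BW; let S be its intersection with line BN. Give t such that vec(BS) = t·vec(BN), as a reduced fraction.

t = -3/8

Choose coordinates E = (0, 0), N = (1, 0), B = (0, 1).
1. T lies on line BE with BT:TE = -2:1 ⇒ T = (0, -1)
2. W lies on line NT with NW:WT = 4:3 ⇒ W = (3/7, -4/7)
through E parallel to BW: direction (3/7, -11/7); meets BN at S = (-3/8, 11/8)
S = B + t·(N−B) with t = -3/8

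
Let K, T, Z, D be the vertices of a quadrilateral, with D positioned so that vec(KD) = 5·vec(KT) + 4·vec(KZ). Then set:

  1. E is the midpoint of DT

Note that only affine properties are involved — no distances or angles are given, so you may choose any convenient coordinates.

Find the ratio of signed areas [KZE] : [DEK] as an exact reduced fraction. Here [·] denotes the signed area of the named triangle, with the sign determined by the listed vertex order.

Work in coordinates with K = (0, 0), T = (1, 0), Z = (0, 1), D = (5, 4).
1. E is the midpoint of DT ⇒ E = (3, 2)
2·[KZE] = -3, 2·[DEK] = -2
[KZE]:[DEK] = -3:-2 = 3/2

[KZE]:[DEK] = 3/2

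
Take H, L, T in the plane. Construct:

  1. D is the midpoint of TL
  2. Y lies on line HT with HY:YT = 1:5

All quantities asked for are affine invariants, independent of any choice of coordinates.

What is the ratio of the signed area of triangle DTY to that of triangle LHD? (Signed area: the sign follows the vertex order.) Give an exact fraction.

[DTY]:[LHD] = -5/6

Work in coordinates with H = (0, 0), L = (1, 0), T = (0, 1).
1. D is the midpoint of TL ⇒ D = (1/2, 1/2)
2. Y lies on line HT with HY:YT = 1:5 ⇒ Y = (0, 1/6)
2·[DTY] = 5/12, 2·[LHD] = -1/2
[DTY]:[LHD] = 5/12:-1/2 = -5/6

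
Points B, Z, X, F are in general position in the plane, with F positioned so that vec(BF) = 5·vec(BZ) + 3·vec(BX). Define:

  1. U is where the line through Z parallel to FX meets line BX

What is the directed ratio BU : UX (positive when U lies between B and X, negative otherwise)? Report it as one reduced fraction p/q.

BU:UX = -2/7

Choose coordinates B = (0, 0), Z = (1, 0), X = (0, 1), F = (5, 3).
1. U is where the line through Z parallel to FX meets line BX ⇒ U = (0, -2/5)
U = B + t·(X−B) with t = -2/5, so BU:UX = t:(1−t) = -2/5:7/5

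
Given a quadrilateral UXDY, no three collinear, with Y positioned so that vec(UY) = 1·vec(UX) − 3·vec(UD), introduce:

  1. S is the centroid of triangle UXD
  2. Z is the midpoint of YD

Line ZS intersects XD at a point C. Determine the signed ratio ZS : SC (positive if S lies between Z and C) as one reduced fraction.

ZS:SC = 7/2

Assign U = (0, 0), X = (1, 0), D = (0, 1), Y = (1, -3) — the answer is frame-independent, so this choice is without loss of generality.
1. S is the centroid of triangle UXD ⇒ S = (1/3, 1/3)
2. Z is the midpoint of YD ⇒ Z = (1/2, -1)
line ZS meets XD at C = (2/7, 5/7)
S = Z + t·(C−Z) with t = 7/9, so ZS:SC = 7/9:2/9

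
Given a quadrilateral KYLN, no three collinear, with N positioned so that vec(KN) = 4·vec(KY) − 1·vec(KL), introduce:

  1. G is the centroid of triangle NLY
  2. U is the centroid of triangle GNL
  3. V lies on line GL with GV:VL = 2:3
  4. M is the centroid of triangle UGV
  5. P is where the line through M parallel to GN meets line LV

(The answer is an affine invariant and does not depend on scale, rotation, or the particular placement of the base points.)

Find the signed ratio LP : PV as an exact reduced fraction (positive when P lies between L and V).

Work in coordinates with K = (0, 0), Y = (1, 0), L = (0, 1), N = (4, -1).
1. G is the centroid of triangle NLY ⇒ G = (5/3, 0)
2. U is the centroid of triangle GNL ⇒ U = (17/9, 0)
3. V lies on line GL with GV:VL = 2:3 ⇒ V = (1, 2/5)
4. M is the centroid of triangle UGV ⇒ M = (41/27, 2/15)
5. P is where the line through M parallel to GN meets line LV ⇒ P = (34/27, 11/45)
P = L + t·(V−L) with t = 34/27, so LP:PV = t:(1−t) = 34/27:-7/27

LP:PV = -34/7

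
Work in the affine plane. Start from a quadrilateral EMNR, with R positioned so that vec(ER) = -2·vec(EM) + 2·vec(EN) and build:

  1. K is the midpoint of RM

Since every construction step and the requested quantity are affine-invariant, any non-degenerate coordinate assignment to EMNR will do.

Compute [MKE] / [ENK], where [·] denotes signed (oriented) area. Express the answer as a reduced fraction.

[MKE]:[ENK] = 2

Assign E = (0, 0), M = (1, 0), N = (0, 1), R = (-2, 2) — the answer is frame-independent, so this choice is without loss of generality.
1. K is the midpoint of RM ⇒ K = (-1/2, 1)
2·[MKE] = 1, 2·[ENK] = 1/2
[MKE]:[ENK] = 1:1/2 = 2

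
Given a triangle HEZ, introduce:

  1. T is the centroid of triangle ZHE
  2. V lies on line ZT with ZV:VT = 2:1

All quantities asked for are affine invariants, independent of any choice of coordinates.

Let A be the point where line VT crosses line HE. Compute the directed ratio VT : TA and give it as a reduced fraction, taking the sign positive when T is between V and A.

VT:TA = 2/3

Set H = (0, 0), E = (1, 0), Z = (0, 1); any affine frame gives the same invariant.
1. T is the centroid of triangle ZHE ⇒ T = (1/3, 1/3)
2. V lies on line ZT with ZV:VT = 2:1 ⇒ V = (2/9, 5/9)
line VT meets HE at A = (1/2, 0)
T = V + t·(A−V) with t = 2/5, so VT:TA = 2/5:3/5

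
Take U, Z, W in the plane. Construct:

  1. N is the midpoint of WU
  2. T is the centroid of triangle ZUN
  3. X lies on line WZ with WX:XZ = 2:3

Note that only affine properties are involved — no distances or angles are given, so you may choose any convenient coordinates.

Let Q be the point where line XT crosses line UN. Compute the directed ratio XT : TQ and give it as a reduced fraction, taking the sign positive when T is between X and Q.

XT:TQ = 1/5

Set U = (0, 0), Z = (1, 0), W = (0, 1); any affine frame gives the same invariant.
1. N is the midpoint of WU ⇒ N = (0, 1/2)
2. T is the centroid of triangle ZUN ⇒ T = (1/3, 1/6)
3. X lies on line WZ with WX:XZ = 2:3 ⇒ X = (2/5, 3/5)
line XT meets UN at Q = (0, -2)
T = X + t·(Q−X) with t = 1/6, so XT:TQ = 1/6:5/6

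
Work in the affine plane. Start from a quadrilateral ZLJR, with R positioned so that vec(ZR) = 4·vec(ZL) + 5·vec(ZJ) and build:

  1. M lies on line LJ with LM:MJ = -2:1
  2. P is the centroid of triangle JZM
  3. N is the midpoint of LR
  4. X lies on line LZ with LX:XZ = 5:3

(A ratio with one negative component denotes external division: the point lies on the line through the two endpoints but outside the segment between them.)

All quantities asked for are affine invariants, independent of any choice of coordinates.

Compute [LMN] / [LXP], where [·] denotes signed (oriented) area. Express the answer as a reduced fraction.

[LMN]:[LXP] = 64/5

Work in coordinates with Z = (0, 0), L = (1, 0), J = (0, 1), R = (4, 5).
1. M lies on line LJ with LM:MJ = -2:1 ⇒ M = (-1, 2)
2. P is the centroid of triangle JZM ⇒ P = (-1/3, 1)
3. N is the midpoint of LR ⇒ N = (5/2, 5/2)
4. X lies on line LZ with LX:XZ = 5:3 ⇒ X = (3/8, 0)
2·[LMN] = -8, 2·[LXP] = -5/8
[LMN]:[LXP] = -8:-5/8 = 64/5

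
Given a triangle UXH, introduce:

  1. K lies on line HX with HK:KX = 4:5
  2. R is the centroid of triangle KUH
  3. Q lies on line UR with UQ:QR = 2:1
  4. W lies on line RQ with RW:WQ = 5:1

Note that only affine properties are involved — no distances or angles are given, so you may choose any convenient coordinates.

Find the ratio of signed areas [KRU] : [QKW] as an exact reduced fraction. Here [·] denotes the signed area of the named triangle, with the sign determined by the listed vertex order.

Assign U = (0, 0), X = (1, 0), H = (0, 1) — the answer is frame-independent, so this choice is without loss of generality.
1. K lies on line HX with HK:KX = 4:5 ⇒ K = (4/9, 5/9)
2. R is the centroid of triangle KUH ⇒ R = (4/27, 14/27)
3. Q lies on line UR with UQ:QR = 2:1 ⇒ Q = (8/81, 28/81)
4. W lies on line RQ with RW:WQ = 5:1 ⇒ W = (26/243, 91/243)
2·[KRU] = 4/27, 2·[QKW] = 2/243
[KRU]:[QKW] = 4/27:2/243 = 18

[KRU]:[QKW] = 18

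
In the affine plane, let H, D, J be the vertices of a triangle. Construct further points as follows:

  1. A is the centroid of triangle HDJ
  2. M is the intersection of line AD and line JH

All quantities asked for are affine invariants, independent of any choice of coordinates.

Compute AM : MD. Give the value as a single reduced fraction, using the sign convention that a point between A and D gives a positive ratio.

AM:MD = -1/3

Work in coordinates with H = (0, 0), D = (1, 0), J = (0, 1).
1. A is the centroid of triangle HDJ ⇒ A = (1/3, 1/3)
2. M is the intersection of line AD and line JH ⇒ M = (0, 1/2)
M = A + t·(D−A) with t = -1/2, so AM:MD = t:(1−t) = -1/2:3/2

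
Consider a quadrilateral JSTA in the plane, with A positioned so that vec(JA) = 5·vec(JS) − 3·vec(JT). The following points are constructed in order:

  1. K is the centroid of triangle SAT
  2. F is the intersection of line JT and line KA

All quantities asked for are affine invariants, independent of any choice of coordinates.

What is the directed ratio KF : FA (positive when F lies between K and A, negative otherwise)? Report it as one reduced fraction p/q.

Assign J = (0, 0), S = (1, 0), T = (0, 1), A = (5, -3) — the answer is frame-independent, so this choice is without loss of generality.
1. K is the centroid of triangle SAT ⇒ K = (2, -2/3)
2. F is the intersection of line JT and line KA ⇒ F = (0, 8/9)
F = K + t·(A−K) with t = -2/3, so KF:FA = t:(1−t) = -2/3:5/3

KF:FA = -2/5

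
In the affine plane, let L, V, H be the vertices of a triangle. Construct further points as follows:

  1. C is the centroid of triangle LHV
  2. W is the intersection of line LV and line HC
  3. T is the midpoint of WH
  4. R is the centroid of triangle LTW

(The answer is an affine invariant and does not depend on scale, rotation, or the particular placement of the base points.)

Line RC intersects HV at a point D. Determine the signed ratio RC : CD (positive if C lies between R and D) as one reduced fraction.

Set L = (0, 0), V = (1, 0), H = (0, 1); any affine frame gives the same invariant.
1. C is the centroid of triangle LHV ⇒ C = (1/3, 1/3)
2. W is the intersection of line LV and line HC ⇒ W = (1/2, 0)
3. T is the midpoint of WH ⇒ T = (1/4, 1/2)
4. R is the centroid of triangle LTW ⇒ R = (1/4, 1/6)
line RC meets HV at D = (4/9, 5/9)
C = R + t·(D−R) with t = 3/7, so RC:CD = 3/7:4/7

RC:CD = 3/4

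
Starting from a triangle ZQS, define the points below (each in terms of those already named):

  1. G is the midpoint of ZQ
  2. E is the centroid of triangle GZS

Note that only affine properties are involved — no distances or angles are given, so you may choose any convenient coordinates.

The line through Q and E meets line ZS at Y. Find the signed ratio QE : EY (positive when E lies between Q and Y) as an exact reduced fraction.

Choose coordinates Z = (0, 0), Q = (1, 0), S = (0, 1).
1. G is the midpoint of ZQ ⇒ G = (1/2, 0)
2. E is the centroid of triangle GZS ⇒ E = (1/6, 1/3)
line QE meets ZS at Y = (0, 2/5)
E = Q + t·(Y−Q) with t = 5/6, so QE:EY = 5/6:1/6

QE:EY = 5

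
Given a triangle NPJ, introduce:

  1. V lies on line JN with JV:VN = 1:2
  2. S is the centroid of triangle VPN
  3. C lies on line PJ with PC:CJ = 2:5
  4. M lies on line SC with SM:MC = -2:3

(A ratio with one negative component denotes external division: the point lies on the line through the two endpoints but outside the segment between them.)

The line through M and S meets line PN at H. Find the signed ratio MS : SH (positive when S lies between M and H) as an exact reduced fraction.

MS:SH = -4/7

Set N = (0, 0), P = (1, 0), J = (0, 1); any affine frame gives the same invariant.
1. V lies on line JN with JV:VN = 1:2 ⇒ V = (0, 2/3)
2. S is the centroid of triangle VPN ⇒ S = (1/3, 2/9)
3. C lies on line PJ with PC:CJ = 2:5 ⇒ C = (5/7, 2/7)
4. M lies on line SC with SM:MC = -2:3 ⇒ M = (-3/7, 2/21)
line MS meets PN at H = (-1, 0)
S = M + t·(H−M) with t = -4/3, so MS:SH = -4/3:7/3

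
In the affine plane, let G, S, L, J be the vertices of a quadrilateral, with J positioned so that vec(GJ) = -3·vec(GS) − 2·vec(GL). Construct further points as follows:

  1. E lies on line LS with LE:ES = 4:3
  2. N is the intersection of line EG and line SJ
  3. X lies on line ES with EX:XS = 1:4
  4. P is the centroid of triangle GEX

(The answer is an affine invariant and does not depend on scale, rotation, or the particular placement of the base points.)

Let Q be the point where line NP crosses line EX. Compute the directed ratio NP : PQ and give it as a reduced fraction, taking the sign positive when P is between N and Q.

NP:PQ = 25/2

Assign G = (0, 0), S = (1, 0), L = (0, 1), J = (-3, -2) — the answer is frame-independent, so this choice is without loss of generality.
1. E lies on line LS with LE:ES = 4:3 ⇒ E = (4/7, 3/7)
2. N is the intersection of line EG and line SJ ⇒ N = (-2, -3/2)
3. X lies on line ES with EX:XS = 1:4 ⇒ X = (23/35, 12/35)
4. P is the centroid of triangle GEX ⇒ P = (43/105, 9/35)
line NP meets EX at Q = (527/875, 348/875)
P = N + t·(Q−N) with t = 25/27, so NP:PQ = 25/27:2/27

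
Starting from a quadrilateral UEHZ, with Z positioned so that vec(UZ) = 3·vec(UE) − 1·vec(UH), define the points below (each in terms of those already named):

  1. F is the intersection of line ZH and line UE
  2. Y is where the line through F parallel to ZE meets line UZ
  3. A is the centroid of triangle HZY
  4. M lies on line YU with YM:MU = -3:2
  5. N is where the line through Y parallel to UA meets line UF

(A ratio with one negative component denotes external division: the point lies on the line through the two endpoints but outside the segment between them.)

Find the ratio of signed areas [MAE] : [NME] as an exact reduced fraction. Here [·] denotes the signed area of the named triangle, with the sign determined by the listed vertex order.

[MAE]:[NME] = -1/24

Set U = (0, 0), E = (1, 0), H = (0, 1), Z = (3, -1); any affine frame gives the same invariant.
1. F is the intersection of line ZH and line UE ⇒ F = (3/2, 0)
2. Y is where the line through F parallel to ZE meets line UZ ⇒ Y = (9/2, -3/2)
3. A is the centroid of triangle HZY ⇒ A = (5/2, -1/2)
4. M lies on line YU with YM:MU = -3:2 ⇒ M = (-9, 3)
5. N is where the line through Y parallel to UA meets line UF ⇒ N = (-3, 0)
2·[MAE] = 1/2, 2·[NME] = -12
[MAE]:[NME] = 1/2:-12 = -1/24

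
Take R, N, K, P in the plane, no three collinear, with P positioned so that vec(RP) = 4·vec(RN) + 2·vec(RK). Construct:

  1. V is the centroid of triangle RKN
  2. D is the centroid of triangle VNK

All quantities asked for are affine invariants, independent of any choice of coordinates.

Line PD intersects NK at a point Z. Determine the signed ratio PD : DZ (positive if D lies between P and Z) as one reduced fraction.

Work in coordinates with R = (0, 0), N = (1, 0), K = (0, 1), P = (4, 2).
1. V is the centroid of triangle RKN ⇒ V = (1/3, 1/3)
2. D is the centroid of triangle VNK ⇒ D = (4/9, 4/9)
line PD meets NK at Z = (12/23, 11/23)
D = P + t·(Z−P) with t = 46/45, so PD:DZ = 46/45:-1/45

PD:DZ = -46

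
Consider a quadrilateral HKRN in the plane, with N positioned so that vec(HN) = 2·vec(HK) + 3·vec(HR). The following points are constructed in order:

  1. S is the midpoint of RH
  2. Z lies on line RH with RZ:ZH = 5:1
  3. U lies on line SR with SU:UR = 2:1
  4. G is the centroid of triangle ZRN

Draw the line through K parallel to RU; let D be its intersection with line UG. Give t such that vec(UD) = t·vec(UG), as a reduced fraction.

t = 3/2

Work in coordinates with H = (0, 0), K = (1, 0), R = (0, 1), N = (2, 3).
1. S is the midpoint of RH ⇒ S = (0, 1/2)
2. Z lies on line RH with RZ:ZH = 5:1 ⇒ Z = (0, 1/6)
3. U lies on line SR with SU:UR = 2:1 ⇒ U = (0, 5/6)
4. G is the centroid of triangle ZRN ⇒ G = (2/3, 25/18)
through K parallel to RU: direction (0, -1/6); meets UG at D = (1, 5/3)
D = U + t·(G−U) with t = 3/2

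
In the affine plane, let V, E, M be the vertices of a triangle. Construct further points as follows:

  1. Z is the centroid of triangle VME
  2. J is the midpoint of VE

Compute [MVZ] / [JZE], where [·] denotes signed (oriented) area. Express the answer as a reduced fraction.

Assign V = (0, 0), E = (1, 0), M = (0, 1) — the answer is frame-independent, so this choice is without loss of generality.
1. Z is the centroid of triangle VME ⇒ Z = (1/3, 1/3)
2. J is the midpoint of VE ⇒ J = (1/2, 0)
2·[MVZ] = 1/3, 2·[JZE] = -1/6
[MVZ]:[JZE] = 1/3:-1/6 = -2

[MVZ]:[JZE] = -2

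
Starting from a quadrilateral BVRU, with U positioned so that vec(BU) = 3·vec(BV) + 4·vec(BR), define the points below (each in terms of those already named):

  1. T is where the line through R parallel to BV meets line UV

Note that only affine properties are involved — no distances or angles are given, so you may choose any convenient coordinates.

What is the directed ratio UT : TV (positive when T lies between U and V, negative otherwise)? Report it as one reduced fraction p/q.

Set B = (0, 0), V = (1, 0), R = (0, 1), U = (3, 4); any affine frame gives the same invariant.
1. T is where the line through R parallel to BV meets line UV ⇒ T = (3/2, 1)
T = U + t·(V−U) with t = 3/4, so UT:TV = t:(1−t) = 3/4:1/4

UT:TV = 3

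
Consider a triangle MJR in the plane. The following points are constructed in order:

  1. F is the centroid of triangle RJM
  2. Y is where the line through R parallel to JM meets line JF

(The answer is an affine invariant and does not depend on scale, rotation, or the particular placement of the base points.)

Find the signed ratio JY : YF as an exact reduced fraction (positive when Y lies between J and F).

Choose coordinates M = (0, 0), J = (1, 0), R = (0, 1).
1. F is the centroid of triangle RJM ⇒ F = (1/3, 1/3)
2. Y is where the line through R parallel to JM meets line JF ⇒ Y = (-1, 1)
Y = J + t·(F−J) with t = 3, so JY:YF = t:(1−t) = 3:-2

JY:YF = -3/2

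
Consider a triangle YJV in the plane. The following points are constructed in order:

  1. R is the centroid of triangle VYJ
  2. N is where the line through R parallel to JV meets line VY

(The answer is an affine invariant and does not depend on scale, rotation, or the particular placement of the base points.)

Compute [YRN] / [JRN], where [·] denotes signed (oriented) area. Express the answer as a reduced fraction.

Choose coordinates Y = (0, 0), J = (1, 0), V = (0, 1).
1. R is the centroid of triangle VYJ ⇒ R = (1/3, 1/3)
2. N is where the line through R parallel to JV meets line VY ⇒ N = (0, 2/3)
2·[YRN] = 2/9, 2·[JRN] = -1/9
[YRN]:[JRN] = 2/9:-1/9 = -2

[YRN]:[JRN] = -2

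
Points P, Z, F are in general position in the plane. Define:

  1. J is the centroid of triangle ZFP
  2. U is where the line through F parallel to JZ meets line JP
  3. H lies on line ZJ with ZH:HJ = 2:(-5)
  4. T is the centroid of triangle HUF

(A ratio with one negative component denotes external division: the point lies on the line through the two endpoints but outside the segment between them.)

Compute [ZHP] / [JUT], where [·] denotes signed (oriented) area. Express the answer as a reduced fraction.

[ZHP]:[JUT] = 3

Assign P = (0, 0), Z = (1, 0), F = (0, 1) — the answer is frame-independent, so this choice is without loss of generality.
1. J is the centroid of triangle ZFP ⇒ J = (1/3, 1/3)
2. U is where the line through F parallel to JZ meets line JP ⇒ U = (2/3, 2/3)
3. H lies on line ZJ with ZH:HJ = 2:(-5) ⇒ H = (13/9, -2/9)
4. T is the centroid of triangle HUF ⇒ T = (19/27, 13/27)
2·[ZHP] = -2/9, 2·[JUT] = -2/27
[ZHP]:[JUT] = -2/9:-2/27 = 3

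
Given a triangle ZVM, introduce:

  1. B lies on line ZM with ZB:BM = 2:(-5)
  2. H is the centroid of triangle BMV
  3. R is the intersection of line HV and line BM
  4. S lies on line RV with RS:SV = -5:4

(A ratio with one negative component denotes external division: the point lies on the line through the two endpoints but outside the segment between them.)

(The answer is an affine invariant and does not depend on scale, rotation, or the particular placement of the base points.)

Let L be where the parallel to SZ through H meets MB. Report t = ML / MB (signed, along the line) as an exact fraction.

t = 38/75

Choose coordinates Z = (0, 0), V = (1, 0), M = (0, 1).
1. B lies on line ZM with ZB:BM = 2:(-5) ⇒ B = (0, -2/3)
2. H is the centroid of triangle BMV ⇒ H = (1/3, 1/9)
3. R is the intersection of line HV and line BM ⇒ R = (0, 1/6)
4. S lies on line RV with RS:SV = -5:4 ⇒ S = (5, -2/3)
through H parallel to SZ: direction (-5, 2/3); meets MB at L = (0, 7/45)
L = M + t·(B−M) with t = 38/75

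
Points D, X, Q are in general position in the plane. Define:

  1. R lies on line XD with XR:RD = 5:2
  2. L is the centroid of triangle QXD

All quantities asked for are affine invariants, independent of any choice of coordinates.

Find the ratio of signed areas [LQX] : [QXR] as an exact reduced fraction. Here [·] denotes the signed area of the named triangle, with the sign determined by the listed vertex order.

Choose coordinates D = (0, 0), X = (1, 0), Q = (0, 1).
1. R lies on line XD with XR:RD = 5:2 ⇒ R = (2/7, 0)
2. L is the centroid of triangle QXD ⇒ L = (1/3, 1/3)
2·[LQX] = -1/3, 2·[QXR] = -5/7
[LQX]:[QXR] = -1/3:-5/7 = 7/15

[LQX]:[QXR] = 7/15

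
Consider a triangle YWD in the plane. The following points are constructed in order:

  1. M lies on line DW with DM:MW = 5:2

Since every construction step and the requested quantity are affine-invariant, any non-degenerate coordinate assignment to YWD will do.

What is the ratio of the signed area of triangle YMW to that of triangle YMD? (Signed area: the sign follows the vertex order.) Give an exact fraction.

Work in coordinates with Y = (0, 0), W = (1, 0), D = (0, 1).
1. M lies on line DW with DM:MW = 5:2 ⇒ M = (5/7, 2/7)
2·[YMW] = -2/7, 2·[YMD] = 5/7
[YMW]:[YMD] = -2/7:5/7 = -2/5

[YMW]:[YMD] = -2/5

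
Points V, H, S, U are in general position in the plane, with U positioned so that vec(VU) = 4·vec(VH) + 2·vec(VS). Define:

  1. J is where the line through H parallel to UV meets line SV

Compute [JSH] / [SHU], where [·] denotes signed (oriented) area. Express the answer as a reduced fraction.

Assign V = (0, 0), H = (1, 0), S = (0, 1), U = (4, 2) — the answer is frame-independent, so this choice is without loss of generality.
1. J is where the line through H parallel to UV meets line SV ⇒ J = (0, -1/2)
2·[JSH] = -3/2, 2·[SHU] = 5
[JSH]:[SHU] = -3/2:5 = -3/10

[JSH]:[SHU] = -3/10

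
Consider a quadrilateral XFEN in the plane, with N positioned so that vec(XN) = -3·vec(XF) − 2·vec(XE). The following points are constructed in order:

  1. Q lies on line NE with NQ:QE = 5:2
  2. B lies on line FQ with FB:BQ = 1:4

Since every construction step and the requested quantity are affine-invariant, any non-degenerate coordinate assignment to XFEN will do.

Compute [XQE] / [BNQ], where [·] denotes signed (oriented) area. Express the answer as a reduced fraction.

[XQE]:[BNQ] = 1/4

Work in coordinates with X = (0, 0), F = (1, 0), E = (0, 1), N = (-3, -2).
1. Q lies on line NE with NQ:QE = 5:2 ⇒ Q = (-6/7, 1/7)
2. B lies on line FQ with FB:BQ = 1:4 ⇒ B = (22/35, 1/35)
2·[XQE] = -6/7, 2·[BNQ] = -24/7
[XQE]:[BNQ] = -6/7:-24/7 = 1/4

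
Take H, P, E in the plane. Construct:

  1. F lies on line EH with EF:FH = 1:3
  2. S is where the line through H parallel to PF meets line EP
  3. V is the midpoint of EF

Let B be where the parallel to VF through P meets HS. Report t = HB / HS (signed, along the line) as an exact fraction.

Work in coordinates with H = (0, 0), P = (1, 0), E = (0, 1).
1. F lies on line EH with EF:FH = 1:3 ⇒ F = (0, 3/4)
2. S is where the line through H parallel to PF meets line EP ⇒ S = (4, -3)
3. V is the midpoint of EF ⇒ V = (0, 7/8)
through P parallel to VF: direction (0, -1/8); meets HS at B = (1, -3/4)
B = H + t·(S−H) with t = 1/4

t = 1/4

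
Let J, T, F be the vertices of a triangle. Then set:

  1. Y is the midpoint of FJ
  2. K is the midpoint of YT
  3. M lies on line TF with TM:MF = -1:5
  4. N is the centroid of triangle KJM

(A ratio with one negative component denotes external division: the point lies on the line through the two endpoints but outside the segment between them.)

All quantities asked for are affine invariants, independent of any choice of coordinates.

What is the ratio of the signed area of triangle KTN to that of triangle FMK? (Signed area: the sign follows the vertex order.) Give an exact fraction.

[KTN]:[FMK] = 1/3

Set J = (0, 0), T = (1, 0), F = (0, 1); any affine frame gives the same invariant.
1. Y is the midpoint of FJ ⇒ Y = (0, 1/2)
2. K is the midpoint of YT ⇒ K = (1/2, 1/4)
3. M lies on line TF with TM:MF = -1:5 ⇒ M = (5/4, -1/4)
4. N is the centroid of triangle KJM ⇒ N = (7/12, 0)
2·[KTN] = -5/48, 2·[FMK] = -5/16
[KTN]:[FMK] = -5/48:-5/16 = 1/3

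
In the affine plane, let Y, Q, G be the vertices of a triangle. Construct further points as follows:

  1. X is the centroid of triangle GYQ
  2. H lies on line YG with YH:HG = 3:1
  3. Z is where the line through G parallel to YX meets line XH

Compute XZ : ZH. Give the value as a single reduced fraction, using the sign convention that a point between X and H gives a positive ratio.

XZ:ZH = -4

Work in coordinates with Y = (0, 0), Q = (1, 0), G = (0, 1).
1. X is the centroid of triangle GYQ ⇒ X = (1/3, 1/3)
2. H lies on line YG with YH:HG = 3:1 ⇒ H = (0, 3/4)
3. Z is where the line through G parallel to YX meets line XH ⇒ Z = (-1/9, 8/9)
Z = X + t·(H−X) with t = 4/3, so XZ:ZH = t:(1−t) = 4/3:-1/3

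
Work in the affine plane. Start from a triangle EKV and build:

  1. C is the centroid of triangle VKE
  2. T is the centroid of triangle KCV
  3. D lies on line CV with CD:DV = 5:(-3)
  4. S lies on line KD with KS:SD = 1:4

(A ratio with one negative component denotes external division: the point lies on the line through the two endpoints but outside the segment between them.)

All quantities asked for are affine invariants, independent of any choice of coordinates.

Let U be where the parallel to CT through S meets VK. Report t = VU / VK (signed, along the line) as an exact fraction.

t = 13/20

Assign E = (0, 0), K = (1, 0), V = (0, 1) — the answer is frame-independent, so this choice is without loss of generality.
1. C is the centroid of triangle VKE ⇒ C = (1/3, 1/3)
2. T is the centroid of triangle KCV ⇒ T = (4/9, 4/9)
3. D lies on line CV with CD:DV = 5:(-3) ⇒ D = (-1/2, 2)
4. S lies on line KD with KS:SD = 1:4 ⇒ S = (7/10, 2/5)
through S parallel to CT: direction (1/9, 1/9); meets VK at U = (13/20, 7/20)
U = V + t·(K−V) with t = 13/20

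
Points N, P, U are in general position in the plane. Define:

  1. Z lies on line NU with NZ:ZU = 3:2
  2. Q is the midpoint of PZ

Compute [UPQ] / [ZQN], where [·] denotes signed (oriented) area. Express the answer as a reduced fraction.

Work in coordinates with N = (0, 0), P = (1, 0), U = (0, 1).
1. Z lies on line NU with NZ:ZU = 3:2 ⇒ Z = (0, 3/5)
2. Q is the midpoint of PZ ⇒ Q = (1/2, 3/10)
2·[UPQ] = -1/5, 2·[ZQN] = -3/10
[UPQ]:[ZQN] = -1/5:-3/10 = 2/3

[UPQ]:[ZQN] = 2/3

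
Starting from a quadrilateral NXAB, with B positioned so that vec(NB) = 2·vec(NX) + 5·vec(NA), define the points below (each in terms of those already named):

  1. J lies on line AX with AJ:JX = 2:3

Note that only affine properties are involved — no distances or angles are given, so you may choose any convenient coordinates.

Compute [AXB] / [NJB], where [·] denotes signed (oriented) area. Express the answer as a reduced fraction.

[AXB]:[NJB] = 15/2

Set N = (0, 0), X = (1, 0), A = (0, 1), B = (2, 5); any affine frame gives the same invariant.
1. J lies on line AX with AJ:JX = 2:3 ⇒ J = (2/5, 3/5)
2·[AXB] = 6, 2·[NJB] = 4/5
[AXB]:[NJB] = 6:4/5 = 15/2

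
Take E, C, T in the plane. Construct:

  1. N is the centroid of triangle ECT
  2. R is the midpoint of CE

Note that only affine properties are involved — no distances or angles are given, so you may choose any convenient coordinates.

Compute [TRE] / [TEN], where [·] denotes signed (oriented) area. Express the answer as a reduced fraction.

Work in coordinates with E = (0, 0), C = (1, 0), T = (0, 1).
1. N is the centroid of triangle ECT ⇒ N = (1/3, 1/3)
2. R is the midpoint of CE ⇒ R = (1/2, 0)
2·[TRE] = -1/2, 2·[TEN] = 1/3
[TRE]:[TEN] = -1/2:1/3 = -3/2

[TRE]:[TEN] = -3/2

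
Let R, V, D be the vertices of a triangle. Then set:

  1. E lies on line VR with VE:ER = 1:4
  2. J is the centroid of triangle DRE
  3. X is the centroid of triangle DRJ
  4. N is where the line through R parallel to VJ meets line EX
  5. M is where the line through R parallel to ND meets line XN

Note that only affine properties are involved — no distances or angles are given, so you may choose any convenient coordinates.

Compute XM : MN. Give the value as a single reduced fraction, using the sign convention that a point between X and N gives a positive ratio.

XM:MN = -17/33

Set R = (0, 0), V = (1, 0), D = (0, 1); any affine frame gives the same invariant.
1. E lies on line VR with VE:ER = 1:4 ⇒ E = (4/5, 0)
2. J is the centroid of triangle DRE ⇒ J = (4/15, 1/3)
3. X is the centroid of triangle DRJ ⇒ X = (4/45, 4/9)
4. N is where the line through R parallel to VJ meets line EX ⇒ N = (44/15, -4/3)
5. M is where the line through R parallel to ND meets line XN ⇒ M = (-44/15, 7/3)
M = X + t·(N−X) with t = -17/16, so XM:MN = t:(1−t) = -17/16:33/16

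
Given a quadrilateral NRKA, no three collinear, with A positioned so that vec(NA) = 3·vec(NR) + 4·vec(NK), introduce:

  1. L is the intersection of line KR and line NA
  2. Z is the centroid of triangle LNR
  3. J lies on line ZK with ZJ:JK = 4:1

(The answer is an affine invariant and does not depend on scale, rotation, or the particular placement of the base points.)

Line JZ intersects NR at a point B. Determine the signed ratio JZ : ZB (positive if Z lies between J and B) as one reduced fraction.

Work in coordinates with N = (0, 0), R = (1, 0), K = (0, 1), A = (3, 4).
1. L is the intersection of line KR and line NA ⇒ L = (3/7, 4/7)
2. Z is the centroid of triangle LNR ⇒ Z = (10/21, 4/21)
3. J lies on line ZK with ZJ:JK = 4:1 ⇒ J = (2/21, 88/105)
line JZ meets NR at B = (10/17, 0)
Z = J + t·(B−J) with t = 17/22, so JZ:ZB = 17/22:5/22

JZ:ZB = 17/5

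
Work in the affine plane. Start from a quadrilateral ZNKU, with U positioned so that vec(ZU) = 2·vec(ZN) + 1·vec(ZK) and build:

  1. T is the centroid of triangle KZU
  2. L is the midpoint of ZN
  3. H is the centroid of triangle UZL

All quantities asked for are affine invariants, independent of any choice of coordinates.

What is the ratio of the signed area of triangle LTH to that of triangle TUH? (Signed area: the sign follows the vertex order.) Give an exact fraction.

[LTH]:[TUH] = 1/3

Choose coordinates Z = (0, 0), N = (1, 0), K = (0, 1), U = (2, 1).
1. T is the centroid of triangle KZU ⇒ T = (2/3, 2/3)
2. L is the midpoint of ZN ⇒ L = (1/2, 0)
3. H is the centroid of triangle UZL ⇒ H = (5/6, 1/3)
2·[LTH] = -1/6, 2·[TUH] = -1/2
[LTH]:[TUH] = -1/6:-1/2 = 1/3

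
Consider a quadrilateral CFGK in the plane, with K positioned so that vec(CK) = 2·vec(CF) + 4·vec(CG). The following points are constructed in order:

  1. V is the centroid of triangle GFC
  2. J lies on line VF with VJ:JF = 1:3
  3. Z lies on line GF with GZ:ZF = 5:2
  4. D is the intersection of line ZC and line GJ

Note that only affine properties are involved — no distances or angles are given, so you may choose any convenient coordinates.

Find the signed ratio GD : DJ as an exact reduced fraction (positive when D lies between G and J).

Work in coordinates with C = (0, 0), F = (1, 0), G = (0, 1), K = (2, 4).
1. V is the centroid of triangle GFC ⇒ V = (1/3, 1/3)
2. J lies on line VF with VJ:JF = 1:3 ⇒ J = (1/2, 1/4)
3. Z lies on line GF with GZ:ZF = 5:2 ⇒ Z = (5/7, 2/7)
4. D is the intersection of line ZC and line GJ ⇒ D = (10/19, 4/19)
D = G + t·(J−G) with t = 20/19, so GD:DJ = t:(1−t) = 20/19:-1/19

GD:DJ = -20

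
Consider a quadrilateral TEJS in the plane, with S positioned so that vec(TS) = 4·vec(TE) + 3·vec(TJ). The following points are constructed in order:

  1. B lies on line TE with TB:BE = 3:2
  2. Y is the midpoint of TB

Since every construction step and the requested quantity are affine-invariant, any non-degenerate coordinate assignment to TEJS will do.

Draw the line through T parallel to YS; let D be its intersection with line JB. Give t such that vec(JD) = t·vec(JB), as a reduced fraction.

Work in coordinates with T = (0, 0), E = (1, 0), J = (0, 1), S = (4, 3).
1. B lies on line TE with TB:BE = 3:2 ⇒ B = (3/5, 0)
2. Y is the midpoint of TB ⇒ Y = (3/10, 0)
through T parallel to YS: direction (37/10, 3); meets JB at D = (111/275, 18/55)
D = J + t·(B−J) with t = 37/55

t = 37/55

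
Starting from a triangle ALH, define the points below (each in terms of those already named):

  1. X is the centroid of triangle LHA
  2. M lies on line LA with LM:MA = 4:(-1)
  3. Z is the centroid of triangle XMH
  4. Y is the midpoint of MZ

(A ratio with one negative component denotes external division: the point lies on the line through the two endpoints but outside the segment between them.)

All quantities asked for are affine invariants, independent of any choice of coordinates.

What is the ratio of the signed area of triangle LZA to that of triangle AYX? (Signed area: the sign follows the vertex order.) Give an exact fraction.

Choose coordinates A = (0, 0), L = (1, 0), H = (0, 1).
1. X is the centroid of triangle LHA ⇒ X = (1/3, 1/3)
2. M lies on line LA with LM:MA = 4:(-1) ⇒ M = (-1/3, 0)
3. Z is the centroid of triangle XMH ⇒ Z = (0, 4/9)
4. Y is the midpoint of MZ ⇒ Y = (-1/6, 2/9)
2·[LZA] = 4/9, 2·[AYX] = -7/54
[LZA]:[AYX] = 4/9:-7/54 = -24/7

[LZA]:[AYX] = -24/7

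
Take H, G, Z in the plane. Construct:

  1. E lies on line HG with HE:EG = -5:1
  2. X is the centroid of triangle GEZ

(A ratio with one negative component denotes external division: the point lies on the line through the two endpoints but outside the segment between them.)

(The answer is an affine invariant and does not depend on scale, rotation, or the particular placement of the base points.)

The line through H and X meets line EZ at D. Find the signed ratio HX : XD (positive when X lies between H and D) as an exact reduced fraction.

Assign H = (0, 0), G = (1, 0), Z = (0, 1) — the answer is frame-independent, so this choice is without loss of generality.
1. E lies on line HG with HE:EG = -5:1 ⇒ E = (5/4, 0)
2. X is the centroid of triangle GEZ ⇒ X = (3/4, 1/3)
line HX meets EZ at D = (45/56, 5/14)
X = H + t·(D−H) with t = 14/15, so HX:XD = 14/15:1/15

HX:XD = 14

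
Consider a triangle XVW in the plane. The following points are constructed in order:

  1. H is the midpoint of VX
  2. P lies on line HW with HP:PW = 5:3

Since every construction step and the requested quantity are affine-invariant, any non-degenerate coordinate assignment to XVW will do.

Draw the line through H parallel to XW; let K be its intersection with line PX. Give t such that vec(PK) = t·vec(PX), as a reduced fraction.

t = -5/3

Assign X = (0, 0), V = (1, 0), W = (0, 1) — the answer is frame-independent, so this choice is without loss of generality.
1. H is the midpoint of VX ⇒ H = (1/2, 0)
2. P lies on line HW with HP:PW = 5:3 ⇒ P = (3/16, 5/8)
through H parallel to XW: direction (0, 1); meets PX at K = (1/2, 5/3)
K = P + t·(X−P) with t = -5/3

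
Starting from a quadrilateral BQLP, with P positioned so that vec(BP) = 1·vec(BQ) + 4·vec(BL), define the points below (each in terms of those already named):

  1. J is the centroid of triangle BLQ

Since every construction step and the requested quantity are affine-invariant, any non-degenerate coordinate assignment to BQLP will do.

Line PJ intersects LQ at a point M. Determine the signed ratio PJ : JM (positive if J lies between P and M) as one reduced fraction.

Set B = (0, 0), Q = (1, 0), L = (0, 1), P = (1, 4); any affine frame gives the same invariant.
1. J is the centroid of triangle BLQ ⇒ J = (1/3, 1/3)
line PJ meets LQ at M = (5/13, 8/13)
J = P + t·(M−P) with t = 13/12, so PJ:JM = 13/12:-1/12

PJ:JM = -13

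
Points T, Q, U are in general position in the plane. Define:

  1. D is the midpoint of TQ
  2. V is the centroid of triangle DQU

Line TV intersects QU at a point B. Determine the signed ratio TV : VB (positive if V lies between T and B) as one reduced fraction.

TV:VB = 5

Assign T = (0, 0), Q = (1, 0), U = (0, 1) — the answer is frame-independent, so this choice is without loss of generality.
1. D is the midpoint of TQ ⇒ D = (1/2, 0)
2. V is the centroid of triangle DQU ⇒ V = (1/2, 1/3)
line TV meets QU at B = (3/5, 2/5)
V = T + t·(B−T) with t = 5/6, so TV:VB = 5/6:1/6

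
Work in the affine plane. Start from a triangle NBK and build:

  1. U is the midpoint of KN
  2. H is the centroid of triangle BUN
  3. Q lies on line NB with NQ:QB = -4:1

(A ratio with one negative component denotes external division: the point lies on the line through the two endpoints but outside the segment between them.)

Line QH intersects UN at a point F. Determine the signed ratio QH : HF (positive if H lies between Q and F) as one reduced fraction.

QH:HF = 3

Choose coordinates N = (0, 0), B = (1, 0), K = (0, 1).
1. U is the midpoint of KN ⇒ U = (0, 1/2)
2. H is the centroid of triangle BUN ⇒ H = (1/3, 1/6)
3. Q lies on line NB with NQ:QB = -4:1 ⇒ Q = (4/3, 0)
line QH meets UN at F = (0, 2/9)
H = Q + t·(F−Q) with t = 3/4, so QH:HF = 3/4:1/4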